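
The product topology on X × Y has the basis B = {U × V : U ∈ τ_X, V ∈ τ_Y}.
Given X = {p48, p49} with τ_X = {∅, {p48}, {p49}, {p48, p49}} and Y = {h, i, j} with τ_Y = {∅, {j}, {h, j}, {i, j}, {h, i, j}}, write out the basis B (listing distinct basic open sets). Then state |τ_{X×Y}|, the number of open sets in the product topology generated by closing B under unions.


Basis B = {∅ × ∅, {p48} × {j}, {p49} × {j}, {p48} × {h, j}, {p48} × {i, j}, {p48, p49} × {j}, {p49} × {h, j}, {p49} × {i, j}, {p48} × {h, i, j}, {p49} × {h, i, j}, {p48, p49} × {h, j}, {p48, p49} × {i, j}, {p48, p49} × {h, i, j}}; |τ_{X×Y}| = 25.

Enumerate products U × V with U ∈ τ_X, V ∈ τ_Y (deduplicated):
  ∅ × ∅ = {} (∅)
  {p48} × {j} = {(p48,j)}
  {p49} × {j} = {(p49,j)}
  {p48} × {h, j} = {(p48,h), (p48,j)}
  {p48} × {i, j} = {(p48,i), (p48,j)}
  {p48, p49} × {j} = {(p48,j), (p49,j)}
  {p49} × {h, j} = {(p49,h), (p49,j)}
  {p49} × {i, j} = {(p49,i), (p49,j)}
  {p48} × {h, i, j} = {(p48,h), (p48,i), (p48,j)}
  {p49} × {h, i, j} = {(p49,h), (p49,i), (p49,j)}
  {p48, p49} × {h, j} = {(p48,h), (p48,j), (p49,h), (p49,j)}
  {p48, p49} × {i, j} = {(p48,i), (p48,j), (p49,i), (p49,j)}
  {p48, p49} × {h, i, j} = {(p48,h), (p48,i), (p48,j), (p49,h), (p49,i), (p49,j)}
These 13 distinct sets form the basis B.
Close under arbitrary unions to get τ_{X×Y}; counting gives |τ_{X×Y}| = 25.


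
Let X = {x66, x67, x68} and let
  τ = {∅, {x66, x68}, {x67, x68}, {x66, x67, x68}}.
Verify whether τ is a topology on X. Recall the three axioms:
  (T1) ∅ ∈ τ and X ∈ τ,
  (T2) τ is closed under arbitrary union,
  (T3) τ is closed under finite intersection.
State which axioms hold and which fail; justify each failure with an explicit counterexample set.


τ is NOT a topology on X.

Axiom (T1): ∅ ∈ τ? Yes; X ∈ τ? Yes.
Axiom (T2/T3): check pairwise unions and intersections of members of τ.
Counterexample for (T3): {x66, x68} ∩ {x67, x68} = {x68} ∉ τ. Therefore τ is NOT a topology.


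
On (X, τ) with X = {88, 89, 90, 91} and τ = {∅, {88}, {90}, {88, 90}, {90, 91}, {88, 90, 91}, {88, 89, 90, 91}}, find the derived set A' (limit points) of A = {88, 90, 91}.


A' = {89, 91}

For each x ∈ X, list the open sets U ∈ τ with x ∈ U, then check whether U ∩ (A ∖ {x}) ≠ ∅ for every such U.
  x = 88: open {88} ∋ x has {88} ∩ (A ∖ {88}) = ∅, so x is NOT a limit point.
  x = 89: opens ∋ x are {88, 89, 90, 91}; each meets A ∖ {89}, so x IS a limit point.
  x = 90: open {90} ∋ x has {90} ∩ (A ∖ {90}) = ∅, so x is NOT a limit point.
  x = 91: opens ∋ x are {90, 91}, {88, 90, 91}, {88, 89, 90, 91}; each meets A ∖ {91}, so x IS a limit point.
Collecting: A' = {89, 91}.


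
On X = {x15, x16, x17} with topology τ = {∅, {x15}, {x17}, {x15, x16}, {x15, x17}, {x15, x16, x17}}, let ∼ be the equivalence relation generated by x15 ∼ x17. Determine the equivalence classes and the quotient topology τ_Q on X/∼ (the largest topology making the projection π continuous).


X/∼ = {[x15=x17], [x16]}; |τ_Q| = 3.

Equivalence classes: [x15=x17], [x16].
Quotient map π: X → X/∼ sends x15 ↦ [x15=x17], x16 ↦ [x16], x17 ↦ [x15=x17].
For each subset V ⊆ X/∼, compute π^{-1}(V) ⊆ X and check whether π^{-1}(V) ∈ τ. V is open in τ_Q iff π^{-1}(V) ∈ τ.
  V = {}: π^{-1}(V) = ∅ ∈ τ ✓.
  V = {[x15=x17]}: π^{-1}(V) = {x15, x17} ∈ τ ✓.
  V = {[x16]}: π^{-1}(V) = {x16} ∉ τ ✗.
  V = {[x15=x17], [x16]}: π^{-1}(V) = {x15, x16, x17} ∈ τ ✓.
Open sets in the quotient: τ_Q = {{}, {[x15=x17]}, {[x15=x17], [x16]}} (3 elements).


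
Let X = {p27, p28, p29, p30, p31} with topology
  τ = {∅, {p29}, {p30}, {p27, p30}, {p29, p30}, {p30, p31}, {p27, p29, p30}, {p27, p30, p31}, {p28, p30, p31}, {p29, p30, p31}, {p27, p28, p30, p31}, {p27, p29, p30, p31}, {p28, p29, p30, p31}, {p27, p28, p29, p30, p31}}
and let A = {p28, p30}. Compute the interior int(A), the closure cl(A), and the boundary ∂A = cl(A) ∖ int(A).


int(A) = {p30}, cl(A) = {p27, p28, p30, p31}, ∂A = {p27, p28, p31}.

Closed sets in (X, τ) are complements of opens:
  closed(X, τ) = {∅, {p27}, {p28}, {p29}, {p27, p28}, {p27, p29}, {p28, p29}, {p28, p31}, {p27, p28, p29}, {p27, p28, p31}, {p28, p29, p31}, {p27, p28, p29, p31}, {p27, p28, p30, p31}, {p27, p28, p29, p30, p31}}.
int(A) = ⋃ {U ∈ τ : U ⊆ A}. Opens contained in A: ∅, {p30}.
Taking the union of these: int(A) = {p30}.
cl(A) = ⋂ {C closed : A ⊆ C}. Closed sets containing A: {p27, p28, p30, p31}, {p27, p28, p29, p30, p31}.
Intersecting these: cl(A) = {p27, p28, p30, p31}.
∂A = cl(A) ∖ int(A) = {p27, p28, p30, p31} ∖ {p30} = {p27, p28, p31}.


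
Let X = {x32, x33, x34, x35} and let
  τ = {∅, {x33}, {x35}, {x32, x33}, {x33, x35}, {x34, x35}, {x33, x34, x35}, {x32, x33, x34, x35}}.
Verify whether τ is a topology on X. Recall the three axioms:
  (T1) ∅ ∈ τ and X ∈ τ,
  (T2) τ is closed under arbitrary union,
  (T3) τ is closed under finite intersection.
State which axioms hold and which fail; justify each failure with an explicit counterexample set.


τ is NOT a topology on X.

Axiom (T1): ∅ ∈ τ? Yes; X ∈ τ? Yes.
Axiom (T2/T3): check pairwise unions and intersections of members of τ.
Counterexample for (T2): {x35} ∪ {x32, x33} = {x32, x33, x35} ∉ τ. Therefore τ is NOT a topology.


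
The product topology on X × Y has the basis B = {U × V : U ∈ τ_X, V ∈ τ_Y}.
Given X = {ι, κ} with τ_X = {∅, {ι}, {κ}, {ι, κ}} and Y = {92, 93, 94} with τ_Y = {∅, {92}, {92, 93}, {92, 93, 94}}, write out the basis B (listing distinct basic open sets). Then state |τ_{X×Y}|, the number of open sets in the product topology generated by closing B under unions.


Basis B = {∅ × ∅, {ι} × {92}, {κ} × {92}, {ι} × {92, 93}, {ι, κ} × {92}, {κ} × {92, 93}, {ι} × {92, 93, 94}, {κ} × {92, 93, 94}, {ι, κ} × {92, 93}, {ι, κ} × {92, 93, 94}}; |τ_{X×Y}| = 16.

Enumerate products U × V with U ∈ τ_X, V ∈ τ_Y (deduplicated):
  ∅ × ∅ = {} (∅)
  {ι} × {92} = {(ι,92)}
  {κ} × {92} = {(κ,92)}
  {ι} × {92, 93} = {(ι,92), (ι,93)}
  {ι, κ} × {92} = {(ι,92), (κ,92)}
  {κ} × {92, 93} = {(κ,92), (κ,93)}
  {ι} × {92, 93, 94} = {(ι,92), (ι,93), (ι,94)}
  {κ} × {92, 93, 94} = {(κ,92), (κ,93), (κ,94)}
  {ι, κ} × {92, 93} = {(ι,92), (ι,93), (κ,92), (κ,93)}
  {ι, κ} × {92, 93, 94} = {(ι,92), (ι,93), (ι,94), (κ,92), (κ,93), (κ,94)}
These 10 distinct sets form the basis B.
Close under arbitrary unions to get τ_{X×Y}; counting gives |τ_{X×Y}| = 16.


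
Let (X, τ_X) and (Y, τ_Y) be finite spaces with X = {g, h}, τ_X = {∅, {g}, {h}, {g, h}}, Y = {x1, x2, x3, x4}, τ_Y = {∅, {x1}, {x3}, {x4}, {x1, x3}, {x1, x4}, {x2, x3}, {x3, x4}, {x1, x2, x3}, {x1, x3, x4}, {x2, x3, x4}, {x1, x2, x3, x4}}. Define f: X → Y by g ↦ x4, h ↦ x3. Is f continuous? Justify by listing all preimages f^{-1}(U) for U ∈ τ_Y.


f IS continuous.

Compute f^{-1}(U) for each U ∈ τ_Y:
  U = ∅: f^{-1}(U) = ∅ ∈ τ_X ✓.
  U = {x1}: f^{-1}(U) = ∅ ∈ τ_X ✓.
  U = {x3}: f^{-1}(U) = {h} ∈ τ_X ✓.
  U = {x4}: f^{-1}(U) = {g} ∈ τ_X ✓.
  U = {x1, x3}: f^{-1}(U) = {h} ∈ τ_X ✓.
  U = {x1, x4}: f^{-1}(U) = {g} ∈ τ_X ✓.
  U = {x2, x3}: f^{-1}(U) = {h} ∈ τ_X ✓.
  U = {x3, x4}: f^{-1}(U) = {g, h} ∈ τ_X ✓.
  U = {x1, x2, x3}: f^{-1}(U) = {h} ∈ τ_X ✓.
  U = {x1, x3, x4}: f^{-1}(U) = {g, h} ∈ τ_X ✓.
  U = {x2, x3, x4}: f^{-1}(U) = {g, h} ∈ τ_X ✓.
  U = {x1, x2, x3, x4}: f^{-1}(U) = {g, h} ∈ τ_X ✓.
Every preimage lies in τ_X, so f IS continuous.


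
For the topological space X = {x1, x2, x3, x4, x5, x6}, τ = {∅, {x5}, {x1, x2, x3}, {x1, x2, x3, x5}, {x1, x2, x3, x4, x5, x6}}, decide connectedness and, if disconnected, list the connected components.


(X, τ) is connected.

Find clopen sets (U ∈ τ with X ∖ U ∈ τ):
  U = ∅, X ∖ U = {x1, x2, x3, x4, x5, x6} — both open, so U is clopen.
  U = {x1, x2, x3, x4, x5, x6}, X ∖ U = ∅ — both open, so U is clopen.
Only trivial clopens (∅ and X) exist, so (X, τ) is connected.
Compute connected components by grouping points that agree on all clopens:
  component: {x1, x2, x3, x4, x5, x6}


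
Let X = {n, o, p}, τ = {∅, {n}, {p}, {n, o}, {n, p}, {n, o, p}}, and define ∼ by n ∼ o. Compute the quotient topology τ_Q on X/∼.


X/∼ = {[n=o], [p]}; |τ_Q| = 4.

Equivalence classes: [n=o], [p].
Quotient map π: X → X/∼ sends n ↦ [n=o], o ↦ [n=o], p ↦ [p].
For each subset V ⊆ X/∼, compute π^{-1}(V) ⊆ X and check whether π^{-1}(V) ∈ τ. V is open in τ_Q iff π^{-1}(V) ∈ τ.
  V = {}: π^{-1}(V) = ∅ ∈ τ ✓.
  V = {[n=o]}: π^{-1}(V) = {n, o} ∈ τ ✓.
  V = {[p]}: π^{-1}(V) = {p} ∈ τ ✓.
  V = {[n=o], [p]}: π^{-1}(V) = {n, o, p} ∈ τ ✓.
Open sets in the quotient: τ_Q = {{}, {[n=o]}, {[p]}, {[n=o], [p]}} (4 elements).


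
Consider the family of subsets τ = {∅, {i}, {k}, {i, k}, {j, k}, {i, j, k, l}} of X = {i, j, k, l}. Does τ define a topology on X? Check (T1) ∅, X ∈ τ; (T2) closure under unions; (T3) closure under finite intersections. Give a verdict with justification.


τ is NOT a topology on X.

Axiom (T1): ∅ ∈ τ? Yes; X ∈ τ? Yes.
Axiom (T2/T3): check pairwise unions and intersections of members of τ.
Counterexample for (T2): {i} ∪ {j, k} = {i, j, k} ∉ τ. Therefore τ is NOT a topology.


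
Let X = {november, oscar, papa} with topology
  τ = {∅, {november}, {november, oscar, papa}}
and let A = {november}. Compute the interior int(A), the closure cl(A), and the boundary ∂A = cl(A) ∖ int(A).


int(A) = {november}, cl(A) = {november, oscar, papa}, ∂A = {oscar, papa}.

Closed sets in (X, τ) are complements of opens:
  closed(X, τ) = {∅, {oscar, papa}, {november, oscar, papa}}.
int(A) = ⋃ {U ∈ τ : U ⊆ A}. Opens contained in A: ∅, {november}.
Taking the union of these: int(A) = {november}.
cl(A) = ⋂ {C closed : A ⊆ C}. Closed sets containing A: {november, oscar, papa}.
Intersecting these: cl(A) = {november, oscar, papa}.
∂A = cl(A) ∖ int(A) = {november, oscar, papa} ∖ {november} = {oscar, papa}.


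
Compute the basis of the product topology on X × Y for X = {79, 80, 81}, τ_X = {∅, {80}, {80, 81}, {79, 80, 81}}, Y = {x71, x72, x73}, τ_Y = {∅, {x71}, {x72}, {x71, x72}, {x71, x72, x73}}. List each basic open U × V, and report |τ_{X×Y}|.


Basis B = {∅ × ∅, {80} × {x71}, {80} × {x72}, {80} × {x71, x72}, {80, 81} × {x71}, {80, 81} × {x72}, {79, 80, 81} × {x71}, {79, 80, 81} × {x72}, {80} × {x71, x72, x73}, {80, 81} × {x71, x72}, {79, 80, 81} × {x71, x72}, {80, 81} × {x71, x72, x73}, {79, 80, 81} × {x71, x72, x73}}; |τ_{X×Y}| = 30.

Enumerate products U × V with U ∈ τ_X, V ∈ τ_Y (deduplicated):
  ∅ × ∅ = {} (∅)
  {80} × {x71} = {(80,x71)}
  {80} × {x72} = {(80,x72)}
  {80} × {x71, x72} = {(80,x71), (80,x72)}
  {80, 81} × {x71} = {(80,x71), (81,x71)}
  {80, 81} × {x72} = {(80,x72), (81,x72)}
  {79, 80, 81} × {x71} = {(79,x71), (80,x71), (81,x71)}
  {79, 80, 81} × {x72} = {(79,x72), (80,x72), (81,x72)}
  {80} × {x71, x72, x73} = {(80,x71), (80,x72), (80,x73)}
  {80, 81} × {x71, x72} = {(80,x71), (80,x72), (81,x71), (81,x72)}
  {79, 80, 81} × {x71, x72} = {(79,x71), (79,x72), (80,x71), (80,x72), (81,x71), (81,x72)}
  {80, 81} × {x71, x72, x73} = {(80,x71), (80,x72), (80,x73), (81,x71), (81,x72), (81,x73)}
  {79, 80, 81} × {x71, x72, x73} = {(79,x71), (79,x72), (79,x73), (80,x71), (80,x72), (80,x73), (81,x71), (81,x72), (81,x73)}
These 13 distinct sets form the basis B.
Close under arbitrary unions to get τ_{X×Y}; counting gives |τ_{X×Y}| = 30.


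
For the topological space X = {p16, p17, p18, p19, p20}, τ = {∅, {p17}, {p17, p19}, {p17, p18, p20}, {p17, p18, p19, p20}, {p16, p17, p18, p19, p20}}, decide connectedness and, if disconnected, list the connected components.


(X, τ) is connected.

Find clopen sets (U ∈ τ with X ∖ U ∈ τ):
  U = ∅, X ∖ U = {p16, p17, p18, p19, p20} — both open, so U is clopen.
  U = {p16, p17, p18, p19, p20}, X ∖ U = ∅ — both open, so U is clopen.
Only trivial clopens (∅ and X) exist, so (X, τ) is connected.
Compute connected components by grouping points that agree on all clopens:
  component: {p16, p17, p18, p19, p20}


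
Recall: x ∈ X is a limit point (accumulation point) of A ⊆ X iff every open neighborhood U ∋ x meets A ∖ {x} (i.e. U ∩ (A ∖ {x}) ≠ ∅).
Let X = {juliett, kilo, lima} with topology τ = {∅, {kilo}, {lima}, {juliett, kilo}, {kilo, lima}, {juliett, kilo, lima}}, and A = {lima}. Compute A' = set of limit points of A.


A' = ∅

For each x ∈ X, list the open sets U ∈ τ with x ∈ U, then check whether U ∩ (A ∖ {x}) ≠ ∅ for every such U.
  x = juliett: open {juliett, kilo} ∋ x has {juliett, kilo} ∩ (A ∖ {juliett}) = ∅, so x is NOT a limit point.
  x = kilo: open {kilo} ∋ x has {kilo} ∩ (A ∖ {kilo}) = ∅, so x is NOT a limit point.
  x = lima: open {lima} ∋ x has {lima} ∩ (A ∖ {lima}) = ∅, so x is NOT a limit point.
Collecting: A' = ∅.


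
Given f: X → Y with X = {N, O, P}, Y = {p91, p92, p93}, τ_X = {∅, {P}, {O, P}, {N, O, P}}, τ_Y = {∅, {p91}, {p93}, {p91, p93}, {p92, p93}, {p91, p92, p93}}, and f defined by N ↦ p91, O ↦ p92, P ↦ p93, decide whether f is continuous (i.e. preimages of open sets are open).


f is NOT continuous.

Compute f^{-1}(U) for each U ∈ τ_Y:
  U = ∅: f^{-1}(U) = ∅ ∈ τ_X ✓.
  U = {p91}: f^{-1}(U) = {N} ∉ τ_X ✗.
  U = {p93}: f^{-1}(U) = {P} ∈ τ_X ✓.
  U = {p91, p93}: f^{-1}(U) = {N, P} ∉ τ_X ✗.
  U = {p92, p93}: f^{-1}(U) = {O, P} ∈ τ_X ✓.
  U = {p91, p92, p93}: f^{-1}(U) = {N, O, P} ∈ τ_X ✓.
Found U = {p91} with f^{-1}(U) = {N} not in τ_X. Therefore f is NOT continuous.


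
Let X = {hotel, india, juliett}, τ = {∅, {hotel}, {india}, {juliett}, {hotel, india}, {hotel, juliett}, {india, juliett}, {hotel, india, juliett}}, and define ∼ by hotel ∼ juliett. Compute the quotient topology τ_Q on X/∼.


X/∼ = {[hotel=juliett], [india]}; |τ_Q| = 4.

Equivalence classes: [hotel=juliett], [india].
Quotient map π: X → X/∼ sends hotel ↦ [hotel=juliett], india ↦ [india], juliett ↦ [hotel=juliett].
For each subset V ⊆ X/∼, compute π^{-1}(V) ⊆ X and check whether π^{-1}(V) ∈ τ. V is open in τ_Q iff π^{-1}(V) ∈ τ.
  V = {}: π^{-1}(V) = ∅ ∈ τ ✓.
  V = {[hotel=juliett]}: π^{-1}(V) = {hotel, juliett} ∈ τ ✓.
  V = {[india]}: π^{-1}(V) = {india} ∈ τ ✓.
  V = {[hotel=juliett], [india]}: π^{-1}(V) = {hotel, india, juliett} ∈ τ ✓.
Open sets in the quotient: τ_Q = {{}, {[hotel=juliett]}, {[india]}, {[hotel=juliett], [india]}} (4 elements).


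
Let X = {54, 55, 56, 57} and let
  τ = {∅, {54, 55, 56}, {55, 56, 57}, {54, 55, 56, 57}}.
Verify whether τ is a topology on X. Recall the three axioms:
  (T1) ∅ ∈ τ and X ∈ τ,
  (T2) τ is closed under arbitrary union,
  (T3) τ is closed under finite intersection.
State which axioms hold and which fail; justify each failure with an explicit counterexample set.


τ is NOT a topology on X.

Axiom (T1): ∅ ∈ τ? Yes; X ∈ τ? Yes.
Axiom (T2/T3): check pairwise unions and intersections of members of τ.
Counterexample for (T3): {54, 55, 56} ∩ {55, 56, 57} = {55, 56} ∉ τ. Therefore τ is NOT a topology.


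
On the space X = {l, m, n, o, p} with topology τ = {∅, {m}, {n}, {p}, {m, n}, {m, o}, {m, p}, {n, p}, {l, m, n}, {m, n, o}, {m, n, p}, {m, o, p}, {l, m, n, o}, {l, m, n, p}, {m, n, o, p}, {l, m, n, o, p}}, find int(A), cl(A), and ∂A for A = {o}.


int(A) = ∅, cl(A) = {o}, ∂A = {o}.

Closed sets in (X, τ) are complements of opens:
  closed(X, τ) = {∅, {l}, {o}, {p}, {l, n}, {l, o}, {l, p}, {o, p}, {l, m, o}, {l, n, o}, {l, n, p}, {l, o, p}, {l, m, n, o}, {l, m, o, p}, {l, n, o, p}, {l, m, n, o, p}}.
int(A) = ⋃ {U ∈ τ : U ⊆ A}. Opens contained in A: ∅.
Taking the union of these: int(A) = ∅.
cl(A) = ⋂ {C closed : A ⊆ C}. Closed sets containing A: {o}, {l, o}, {o, p}, {l, m, o}, {l, n, o}, {l, o, p}, {l, m, n, o}, {l, m, o, p}, {l, n, o, p}, {l, m, n, o, p}.
Intersecting these: cl(A) = {o}.
∂A = cl(A) ∖ int(A) = {o} ∖ ∅ = {o}.


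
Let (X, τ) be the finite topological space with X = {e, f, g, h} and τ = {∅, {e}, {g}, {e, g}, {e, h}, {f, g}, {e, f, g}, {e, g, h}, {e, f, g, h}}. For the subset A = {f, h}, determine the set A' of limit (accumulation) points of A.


A' = ∅

For each x ∈ X, list the open sets U ∈ τ with x ∈ U, then check whether U ∩ (A ∖ {x}) ≠ ∅ for every such U.
  x = e: open {e} ∋ x has {e} ∩ (A ∖ {e}) = ∅, so x is NOT a limit point.
  x = f: open {f, g} ∋ x has {f, g} ∩ (A ∖ {f}) = ∅, so x is NOT a limit point.
  x = g: open {g} ∋ x has {g} ∩ (A ∖ {g}) = ∅, so x is NOT a limit point.
  x = h: open {e, h} ∋ x has {e, h} ∩ (A ∖ {h}) = ∅, so x is NOT a limit point.
Collecting: A' = ∅.


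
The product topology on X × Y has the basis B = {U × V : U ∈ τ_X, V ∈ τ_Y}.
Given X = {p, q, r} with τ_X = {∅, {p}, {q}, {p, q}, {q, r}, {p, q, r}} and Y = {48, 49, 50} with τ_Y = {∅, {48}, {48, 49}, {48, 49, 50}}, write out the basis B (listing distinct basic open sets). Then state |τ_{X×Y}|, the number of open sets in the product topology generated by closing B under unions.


Basis B = {∅ × ∅, {p} × {48}, {q} × {48}, {p} × {48, 49}, {p, q} × {48}, {q} × {48, 49}, {q, r} × {48}, {p} × {48, 49, 50}, {p, q, r} × {48}, {q} × {48, 49, 50}, {p, q} × {48, 49}, {q, r} × {48, 49}, {p, q} × {48, 49, 50}, {p, q, r} × {48, 49}, {q, r} × {48, 49, 50}, {p, q, r} × {48, 49, 50}}; |τ_{X×Y}| = 40.

Enumerate products U × V with U ∈ τ_X, V ∈ τ_Y (deduplicated):
  ∅ × ∅ = {} (∅)
  {p} × {48} = {(p,48)}
  {q} × {48} = {(q,48)}
  {p} × {48, 49} = {(p,48), (p,49)}
  {p, q} × {48} = {(p,48), (q,48)}
  {q} × {48, 49} = {(q,48), (q,49)}
  {q, r} × {48} = {(q,48), (r,48)}
  {p} × {48, 49, 50} = {(p,48), (p,49), (p,50)}
  {p, q, r} × {48} = {(p,48), (q,48), (r,48)}
  {q} × {48, 49, 50} = {(q,48), (q,49), (q,50)}
  {p, q} × {48, 49} = {(p,48), (p,49), (q,48), (q,49)}
  {q, r} × {48, 49} = {(q,48), (q,49), (r,48), (r,49)}
  {p, q} × {48, 49, 50} = {(p,48), (p,49), (p,50), (q,48), (q,49), (q,50)}
  {p, q, r} × {48, 49} = {(p,48), (p,49), (q,48), (q,49), (r,48), (r,49)}
  {q, r} × {48, 49, 50} = {(q,48), (q,49), (q,50), (r,48), (r,49), (r,50)}
  {p, q, r} × {48, 49, 50} = {(p,48), (p,49), (p,50), (q,48), (q,49), (q,50), (r,48), (r,49), (r,50)}
These 16 distinct sets form the basis B.
Close under arbitrary unions to get τ_{X×Y}; counting gives |τ_{X×Y}| = 40.


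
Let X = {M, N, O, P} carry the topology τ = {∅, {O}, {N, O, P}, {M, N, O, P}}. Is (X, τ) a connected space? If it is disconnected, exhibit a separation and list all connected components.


(X, τ) is connected.

Find clopen sets (U ∈ τ with X ∖ U ∈ τ):
  U = ∅, X ∖ U = {M, N, O, P} — both open, so U is clopen.
  U = {M, N, O, P}, X ∖ U = ∅ — both open, so U is clopen.
Only trivial clopens (∅ and X) exist, so (X, τ) is connected.
Compute connected components by grouping points that agree on all clopens:
  component: {M, N, O, P}


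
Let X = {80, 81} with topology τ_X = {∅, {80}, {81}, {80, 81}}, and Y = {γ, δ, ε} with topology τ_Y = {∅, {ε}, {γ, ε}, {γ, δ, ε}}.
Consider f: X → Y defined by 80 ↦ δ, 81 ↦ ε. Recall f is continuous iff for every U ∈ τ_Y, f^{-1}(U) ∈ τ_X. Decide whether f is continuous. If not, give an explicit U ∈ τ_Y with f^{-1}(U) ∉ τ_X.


f IS continuous.

Compute f^{-1}(U) for each U ∈ τ_Y:
  U = ∅: f^{-1}(U) = ∅ ∈ τ_X ✓.
  U = {ε}: f^{-1}(U) = {81} ∈ τ_X ✓.
  U = {γ, ε}: f^{-1}(U) = {81} ∈ τ_X ✓.
  U = {γ, δ, ε}: f^{-1}(U) = {80, 81} ∈ τ_X ✓.
Every preimage lies in τ_X, so f IS continuous.


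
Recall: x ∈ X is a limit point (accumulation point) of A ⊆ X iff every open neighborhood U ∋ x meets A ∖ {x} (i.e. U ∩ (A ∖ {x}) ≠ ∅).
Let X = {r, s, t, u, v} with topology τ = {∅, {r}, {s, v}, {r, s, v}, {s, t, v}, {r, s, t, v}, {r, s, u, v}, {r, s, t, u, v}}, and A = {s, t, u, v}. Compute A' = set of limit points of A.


A' = {s, t, u, v}

For each x ∈ X, list the open sets U ∈ τ with x ∈ U, then check whether U ∩ (A ∖ {x}) ≠ ∅ for every such U.
  x = r: open {r} ∋ x has {r} ∩ (A ∖ {r}) = ∅, so x is NOT a limit point.
  x = s: opens ∋ x are {s, v}, {r, s, v}, {s, t, v}, {r, s, t, v}, {r, s, u, v}, {r, s, t, u, v}; each meets A ∖ {s}, so x IS a limit point.
  x = t: opens ∋ x are {s, t, v}, {r, s, t, v}, {r, s, t, u, v}; each meets A ∖ {t}, so x IS a limit point.
  x = u: opens ∋ x are {r, s, u, v}, {r, s, t, u, v}; each meets A ∖ {u}, so x IS a limit point.
  x = v: opens ∋ x are {s, v}, {r, s, v}, {s, t, v}, {r, s, t, v}, {r, s, u, v}, {r, s, t, u, v}; each meets A ∖ {v}, so x IS a limit point.
Collecting: A' = {s, t, u, v}.


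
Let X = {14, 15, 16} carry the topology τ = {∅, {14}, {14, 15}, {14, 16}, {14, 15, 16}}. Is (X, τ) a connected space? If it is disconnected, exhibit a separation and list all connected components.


(X, τ) is connected.

Find clopen sets (U ∈ τ with X ∖ U ∈ τ):
  U = ∅, X ∖ U = {14, 15, 16} — both open, so U is clopen.
  U = {14, 15, 16}, X ∖ U = ∅ — both open, so U is clopen.
Only trivial clopens (∅ and X) exist, so (X, τ) is connected.
Compute connected components by grouping points that agree on all clopens:
  component: {14, 15, 16}


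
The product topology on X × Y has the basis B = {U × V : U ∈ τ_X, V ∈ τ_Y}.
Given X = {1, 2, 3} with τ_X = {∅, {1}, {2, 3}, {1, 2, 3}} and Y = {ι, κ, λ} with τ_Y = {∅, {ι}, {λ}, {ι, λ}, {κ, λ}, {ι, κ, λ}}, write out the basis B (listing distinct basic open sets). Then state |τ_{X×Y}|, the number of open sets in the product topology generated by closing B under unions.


Basis B = {∅ × ∅, {1} × {ι}, {1} × {λ}, {1} × {ι, λ}, {1} × {κ, λ}, {2, 3} × {ι}, {2, 3} × {λ}, {1} × {ι, κ, λ}, {1, 2, 3} × {ι}, {1, 2, 3} × {λ}, {2, 3} × {ι, λ}, {2, 3} × {κ, λ}, {1, 2, 3} × {ι, λ}, {1, 2, 3} × {κ, λ}, {2, 3} × {ι, κ, λ}, {1, 2, 3} × {ι, κ, λ}}; |τ_{X×Y}| = 36.

Enumerate products U × V with U ∈ τ_X, V ∈ τ_Y (deduplicated):
  ∅ × ∅ = {} (∅)
  {1} × {ι} = {(1,ι)}
  {1} × {λ} = {(1,λ)}
  {1} × {ι, λ} = {(1,ι), (1,λ)}
  {1} × {κ, λ} = {(1,κ), (1,λ)}
  {2, 3} × {ι} = {(2,ι), (3,ι)}
  {2, 3} × {λ} = {(2,λ), (3,λ)}
  {1} × {ι, κ, λ} = {(1,ι), (1,κ), (1,λ)}
  {1, 2, 3} × {ι} = {(1,ι), (2,ι), (3,ι)}
  {1, 2, 3} × {λ} = {(1,λ), (2,λ), (3,λ)}
  {2, 3} × {ι, λ} = {(2,ι), (2,λ), (3,ι), (3,λ)}
  {2, 3} × {κ, λ} = {(2,κ), (2,λ), (3,κ), (3,λ)}
  {1, 2, 3} × {ι, λ} = {(1,ι), (1,λ), (2,ι), (2,λ), (3,ι), (3,λ)}
  {1, 2, 3} × {κ, λ} = {(1,κ), (1,λ), (2,κ), (2,λ), (3,κ), (3,λ)}
  {2, 3} × {ι, κ, λ} = {(2,ι), (2,κ), (2,λ), (3,ι), (3,κ), (3,λ)}
  {1, 2, 3} × {ι, κ, λ} = {(1,ι), (1,κ), (1,λ), (2,ι), (2,κ), (2,λ), (3,ι), (3,κ), (3,λ)}
These 16 distinct sets form the basis B.
Close under arbitrary unions to get τ_{X×Y}; counting gives |τ_{X×Y}| = 36.


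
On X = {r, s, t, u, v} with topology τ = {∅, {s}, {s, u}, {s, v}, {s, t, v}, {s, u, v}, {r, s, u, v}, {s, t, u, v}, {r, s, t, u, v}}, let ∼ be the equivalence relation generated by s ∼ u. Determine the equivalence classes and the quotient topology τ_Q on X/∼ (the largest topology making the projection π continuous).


X/∼ = {[r], [s=u], [t], [v]}; |τ_Q| = 6.

Equivalence classes: [r], [s=u], [t], [v].
Quotient map π: X → X/∼ sends r ↦ [r], s ↦ [s=u], t ↦ [t], u ↦ [s=u], v ↦ [v].
For each subset V ⊆ X/∼, compute π^{-1}(V) ⊆ X and check whether π^{-1}(V) ∈ τ. V is open in τ_Q iff π^{-1}(V) ∈ τ.
  V = {}: π^{-1}(V) = ∅ ∈ τ ✓.
  V = {[r]}: π^{-1}(V) = {r} ∉ τ ✗.
  V = {[s=u]}: π^{-1}(V) = {s, u} ∈ τ ✓.
  V = {[r], [s=u]}: π^{-1}(V) = {r, s, u} ∉ τ ✗.
  V = {[t]}: π^{-1}(V) = {t} ∉ τ ✗.
  V = {[r], [t]}: π^{-1}(V) = {r, t} ∉ τ ✗.
  V = {[s=u], [t]}: π^{-1}(V) = {s, t, u} ∉ τ ✗.
  V = {[r], [s=u], [t]}: π^{-1}(V) = {r, s, t, u} ∉ τ ✗.
  V = {[v]}: π^{-1}(V) = {v} ∉ τ ✗.
  V = {[r], [v]}: π^{-1}(V) = {r, v} ∉ τ ✗.
  V = {[s=u], [v]}: π^{-1}(V) = {s, u, v} ∈ τ ✓.
  V = {[r], [s=u], [v]}: π^{-1}(V) = {r, s, u, v} ∈ τ ✓.
  V = {[t], [v]}: π^{-1}(V) = {t, v} ∉ τ ✗.
  V = {[r], [t], [v]}: π^{-1}(V) = {r, t, v} ∉ τ ✗.
  V = {[s=u], [t], [v]}: π^{-1}(V) = {s, t, u, v} ∈ τ ✓.
  V = {[r], [s=u], [t], [v]}: π^{-1}(V) = {r, s, t, u, v} ∈ τ ✓.
Open sets in the quotient: τ_Q = {{}, {[s=u]}, {[s=u], [v]}, {[r], [s=u], [v]}, {[s=u], [t], [v]}, {[r], [s=u], [t], [v]}} (6 elements).


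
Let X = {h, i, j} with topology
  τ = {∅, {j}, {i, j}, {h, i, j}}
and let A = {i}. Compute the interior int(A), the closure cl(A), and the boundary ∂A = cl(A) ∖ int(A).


int(A) = ∅, cl(A) = {h, i}, ∂A = {h, i}.

Closed sets in (X, τ) are complements of opens:
  closed(X, τ) = {∅, {h}, {h, i}, {h, i, j}}.
int(A) = ⋃ {U ∈ τ : U ⊆ A}. Opens contained in A: ∅.
Taking the union of these: int(A) = ∅.
cl(A) = ⋂ {C closed : A ⊆ C}. Closed sets containing A: {h, i}, {h, i, j}.
Intersecting these: cl(A) = {h, i}.
∂A = cl(A) ∖ int(A) = {h, i} ∖ ∅ = {h, i}.


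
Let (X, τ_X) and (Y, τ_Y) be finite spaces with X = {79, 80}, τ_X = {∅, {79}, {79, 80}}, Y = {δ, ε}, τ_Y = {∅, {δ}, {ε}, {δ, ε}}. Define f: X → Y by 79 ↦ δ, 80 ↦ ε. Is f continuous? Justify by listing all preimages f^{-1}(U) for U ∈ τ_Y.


f is NOT continuous.

Compute f^{-1}(U) for each U ∈ τ_Y:
  U = ∅: f^{-1}(U) = ∅ ∈ τ_X ✓.
  U = {δ}: f^{-1}(U) = {79} ∈ τ_X ✓.
  U = {ε}: f^{-1}(U) = {80} ∉ τ_X ✗.
  U = {δ, ε}: f^{-1}(U) = {79, 80} ∈ τ_X ✓.
Found U = {ε} with f^{-1}(U) = {80} not in τ_X. Therefore f is NOT continuous.


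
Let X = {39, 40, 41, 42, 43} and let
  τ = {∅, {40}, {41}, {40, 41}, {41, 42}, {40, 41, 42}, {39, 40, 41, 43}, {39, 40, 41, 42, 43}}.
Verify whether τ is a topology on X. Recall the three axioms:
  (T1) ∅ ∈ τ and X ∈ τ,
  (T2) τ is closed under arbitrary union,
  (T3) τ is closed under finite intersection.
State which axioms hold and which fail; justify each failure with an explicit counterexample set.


τ IS a topology on X.

Axiom (T1): ∅ ∈ τ? Yes; X ∈ τ? Yes.
Axiom (T2/T3): check pairwise unions and intersections of members of τ.
All pairwise intersections and unions checked — each lies in τ. Therefore τ satisfies (T1), (T2), (T3): it IS a topology on X.


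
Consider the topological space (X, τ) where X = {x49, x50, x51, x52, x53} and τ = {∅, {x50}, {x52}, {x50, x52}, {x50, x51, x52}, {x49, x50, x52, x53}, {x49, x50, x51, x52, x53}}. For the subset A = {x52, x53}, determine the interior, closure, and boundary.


int(A) = {x52}, cl(A) = {x49, x51, x52, x53}, ∂A = {x49, x51, x53}.

Closed sets in (X, τ) are complements of opens:
  closed(X, τ) = {∅, {x51}, {x49, x53}, {x49, x51, x53}, {x49, x50, x51, x53}, {x49, x51, x52, x53}, {x49, x50, x51, x52, x53}}.
int(A) = ⋃ {U ∈ τ : U ⊆ A}. Opens contained in A: ∅, {x52}.
Taking the union of these: int(A) = {x52}.
cl(A) = ⋂ {C closed : A ⊆ C}. Closed sets containing A: {x49, x51, x52, x53}, {x49, x50, x51, x52, x53}.
Intersecting these: cl(A) = {x49, x51, x52, x53}.
∂A = cl(A) ∖ int(A) = {x49, x51, x52, x53} ∖ {x52} = {x49, x51, x53}.


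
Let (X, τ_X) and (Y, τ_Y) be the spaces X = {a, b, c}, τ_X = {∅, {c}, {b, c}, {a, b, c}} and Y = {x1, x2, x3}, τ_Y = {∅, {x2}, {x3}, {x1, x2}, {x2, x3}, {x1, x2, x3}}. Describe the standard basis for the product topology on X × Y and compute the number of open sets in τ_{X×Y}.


Basis B = {∅ × ∅, {c} × {x2}, {c} × {x3}, {b, c} × {x2}, {b, c} × {x3}, {c} × {x1, x2}, {c} × {x2, x3}, {a, b, c} × {x2}, {a, b, c} × {x3}, {c} × {x1, x2, x3}, {b, c} × {x1, x2}, {b, c} × {x2, x3}, {a, b, c} × {x1, x2}, {a, b, c} × {x2, x3}, {b, c} × {x1, x2, x3}, {a, b, c} × {x1, x2, x3}}; |τ_{X×Y}| = 40.

Enumerate products U × V with U ∈ τ_X, V ∈ τ_Y (deduplicated):
  ∅ × ∅ = {} (∅)
  {c} × {x2} = {(c,x2)}
  {c} × {x3} = {(c,x3)}
  {b, c} × {x2} = {(b,x2), (c,x2)}
  {b, c} × {x3} = {(b,x3), (c,x3)}
  {c} × {x1, x2} = {(c,x1), (c,x2)}
  {c} × {x2, x3} = {(c,x2), (c,x3)}
  {a, b, c} × {x2} = {(a,x2), (b,x2), (c,x2)}
  {a, b, c} × {x3} = {(a,x3), (b,x3), (c,x3)}
  {c} × {x1, x2, x3} = {(c,x1), (c,x2), (c,x3)}
  {b, c} × {x1, x2} = {(b,x1), (b,x2), (c,x1), (c,x2)}
  {b, c} × {x2, x3} = {(b,x2), (b,x3), (c,x2), (c,x3)}
  {a, b, c} × {x1, x2} = {(a,x1), (a,x2), (b,x1), (b,x2), (c,x1), (c,x2)}
  {a, b, c} × {x2, x3} = {(a,x2), (a,x3), (b,x2), (b,x3), (c,x2), (c,x3)}
  {b, c} × {x1, x2, x3} = {(b,x1), (b,x2), (b,x3), (c,x1), (c,x2), (c,x3)}
  {a, b, c} × {x1, x2, x3} = {(a,x1), (a,x2), (a,x3), (b,x1), (b,x2), (b,x3), (c,x1), (c,x2), (c,x3)}
These 16 distinct sets form the basis B.
Close under arbitrary unions to get τ_{X×Y}; counting gives |τ_{X×Y}| = 40.


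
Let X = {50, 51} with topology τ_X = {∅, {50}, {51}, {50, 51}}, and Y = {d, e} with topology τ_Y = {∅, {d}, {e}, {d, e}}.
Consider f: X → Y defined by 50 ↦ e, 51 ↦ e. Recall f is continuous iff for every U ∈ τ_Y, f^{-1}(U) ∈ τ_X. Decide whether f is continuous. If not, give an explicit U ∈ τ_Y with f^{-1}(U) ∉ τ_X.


f IS continuous.

Compute f^{-1}(U) for each U ∈ τ_Y:
  U = ∅: f^{-1}(U) = ∅ ∈ τ_X ✓.
  U = {d}: f^{-1}(U) = ∅ ∈ τ_X ✓.
  U = {e}: f^{-1}(U) = {50, 51} ∈ τ_X ✓.
  U = {d, e}: f^{-1}(U) = {50, 51} ∈ τ_X ✓.
Every preimage lies in τ_X, so f IS continuous.


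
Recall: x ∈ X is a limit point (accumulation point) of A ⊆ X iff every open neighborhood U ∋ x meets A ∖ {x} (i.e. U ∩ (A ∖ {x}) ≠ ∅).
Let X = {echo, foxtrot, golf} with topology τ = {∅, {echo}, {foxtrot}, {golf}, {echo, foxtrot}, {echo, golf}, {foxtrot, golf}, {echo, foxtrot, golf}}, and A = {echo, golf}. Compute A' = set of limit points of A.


A' = ∅

For each x ∈ X, list the open sets U ∈ τ with x ∈ U, then check whether U ∩ (A ∖ {x}) ≠ ∅ for every such U.
  x = echo: open {echo} ∋ x has {echo} ∩ (A ∖ {echo}) = ∅, so x is NOT a limit point.
  x = foxtrot: open {foxtrot} ∋ x has {foxtrot} ∩ (A ∖ {foxtrot}) = ∅, so x is NOT a limit point.
  x = golf: open {golf} ∋ x has {golf} ∩ (A ∖ {golf}) = ∅, so x is NOT a limit point.
Collecting: A' = ∅.


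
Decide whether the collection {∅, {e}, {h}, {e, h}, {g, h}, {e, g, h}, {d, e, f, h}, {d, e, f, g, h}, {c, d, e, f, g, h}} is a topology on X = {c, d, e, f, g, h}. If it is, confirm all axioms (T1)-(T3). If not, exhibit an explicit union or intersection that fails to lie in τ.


τ IS a topology on X.

Axiom (T1): ∅ ∈ τ? Yes; X ∈ τ? Yes.
Axiom (T2/T3): check pairwise unions and intersections of members of τ.
All pairwise intersections and unions checked — each lies in τ. Therefore τ satisfies (T1), (T2), (T3): it IS a topology on X.


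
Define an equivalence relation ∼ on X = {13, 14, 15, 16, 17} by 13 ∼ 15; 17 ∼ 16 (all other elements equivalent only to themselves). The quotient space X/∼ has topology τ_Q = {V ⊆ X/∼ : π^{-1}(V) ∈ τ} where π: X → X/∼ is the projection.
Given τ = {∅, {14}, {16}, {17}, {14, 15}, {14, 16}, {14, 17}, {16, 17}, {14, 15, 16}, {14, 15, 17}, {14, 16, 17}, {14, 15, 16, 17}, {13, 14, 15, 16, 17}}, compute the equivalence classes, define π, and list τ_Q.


X/∼ = {[13=15], [14], [16=17]}; |τ_Q| = 5.

Equivalence classes: [13=15], [14], [16=17].
Quotient map π: X → X/∼ sends 13 ↦ [13=15], 14 ↦ [14], 15 ↦ [13=15], 16 ↦ [16=17], 17 ↦ [16=17].
For each subset V ⊆ X/∼, compute π^{-1}(V) ⊆ X and check whether π^{-1}(V) ∈ τ. V is open in τ_Q iff π^{-1}(V) ∈ τ.
  V = {}: π^{-1}(V) = ∅ ∈ τ ✓.
  V = {[13=15]}: π^{-1}(V) = {13, 15} ∉ τ ✗.
  V = {[14]}: π^{-1}(V) = {14} ∈ τ ✓.
  V = {[13=15], [14]}: π^{-1}(V) = {13, 14, 15} ∉ τ ✗.
  V = {[16=17]}: π^{-1}(V) = {16, 17} ∈ τ ✓.
  V = {[13=15], [16=17]}: π^{-1}(V) = {13, 15, 16, 17} ∉ τ ✗.
  V = {[14], [16=17]}: π^{-1}(V) = {14, 16, 17} ∈ τ ✓.
  V = {[13=15], [14], [16=17]}: π^{-1}(V) = {13, 14, 15, 16, 17} ∈ τ ✓.
Open sets in the quotient: τ_Q = {{}, {[14]}, {[16=17]}, {[14], [16=17]}, {[13=15], [14], [16=17]}} (5 elements).


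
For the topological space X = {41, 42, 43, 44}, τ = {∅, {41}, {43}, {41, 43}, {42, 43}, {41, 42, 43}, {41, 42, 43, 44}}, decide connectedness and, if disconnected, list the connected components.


(X, τ) is connected.

Find clopen sets (U ∈ τ with X ∖ U ∈ τ):
  U = ∅, X ∖ U = {41, 42, 43, 44} — both open, so U is clopen.
  U = {41, 42, 43, 44}, X ∖ U = ∅ — both open, so U is clopen.
Only trivial clopens (∅ and X) exist, so (X, τ) is connected.
Compute connected components by grouping points that agree on all clopens:
  component: {41, 42, 43, 44}


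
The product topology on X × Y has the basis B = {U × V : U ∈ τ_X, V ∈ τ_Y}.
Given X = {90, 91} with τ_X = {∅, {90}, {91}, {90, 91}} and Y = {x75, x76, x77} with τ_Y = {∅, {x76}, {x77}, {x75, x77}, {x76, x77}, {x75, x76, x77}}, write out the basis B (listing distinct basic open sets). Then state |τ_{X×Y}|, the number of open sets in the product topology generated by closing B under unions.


Basis B = {∅ × ∅, {90} × {x76}, {90} × {x77}, {91} × {x76}, {91} × {x77}, {90} × {x75, x77}, {90} × {x76, x77}, {90, 91} × {x76}, {90, 91} × {x77}, {91} × {x75, x77}, {91} × {x76, x77}, {90} × {x75, x76, x77}, {91} × {x75, x76, x77}, {90, 91} × {x75, x77}, {90, 91} × {x76, x77}, {90, 91} × {x75, x76, x77}}; |τ_{X×Y}| = 36.

Enumerate products U × V with U ∈ τ_X, V ∈ τ_Y (deduplicated):
  ∅ × ∅ = {} (∅)
  {90} × {x76} = {(90,x76)}
  {90} × {x77} = {(90,x77)}
  {91} × {x76} = {(91,x76)}
  {91} × {x77} = {(91,x77)}
  {90} × {x75, x77} = {(90,x75), (90,x77)}
  {90} × {x76, x77} = {(90,x76), (90,x77)}
  {90, 91} × {x76} = {(90,x76), (91,x76)}
  {90, 91} × {x77} = {(90,x77), (91,x77)}
  {91} × {x75, x77} = {(91,x75), (91,x77)}
  {91} × {x76, x77} = {(91,x76), (91,x77)}
  {90} × {x75, x76, x77} = {(90,x75), (90,x76), (90,x77)}
  {91} × {x75, x76, x77} = {(91,x75), (91,x76), (91,x77)}
  {90, 91} × {x75, x77} = {(90,x75), (90,x77), (91,x75), (91,x77)}
  {90, 91} × {x76, x77} = {(90,x76), (90,x77), (91,x76), (91,x77)}
  {90, 91} × {x75, x76, x77} = {(90,x75), (90,x76), (90,x77), (91,x75), (91,x76), (91,x77)}
These 16 distinct sets form the basis B.
Close under arbitrary unions to get τ_{X×Y}; counting gives |τ_{X×Y}| = 36.


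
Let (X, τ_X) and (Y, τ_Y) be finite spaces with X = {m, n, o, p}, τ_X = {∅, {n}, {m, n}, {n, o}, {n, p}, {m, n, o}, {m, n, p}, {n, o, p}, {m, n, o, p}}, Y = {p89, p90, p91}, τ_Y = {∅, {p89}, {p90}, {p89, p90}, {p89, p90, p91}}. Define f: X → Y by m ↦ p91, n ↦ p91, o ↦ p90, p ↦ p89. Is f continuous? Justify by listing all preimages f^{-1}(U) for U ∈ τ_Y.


f is NOT continuous.

Compute f^{-1}(U) for each U ∈ τ_Y:
  U = ∅: f^{-1}(U) = ∅ ∈ τ_X ✓.
  U = {p89}: f^{-1}(U) = {p} ∉ τ_X ✗.
  U = {p90}: f^{-1}(U) = {o} ∉ τ_X ✗.
  U = {p89, p90}: f^{-1}(U) = {o, p} ∉ τ_X ✗.
  U = {p89, p90, p91}: f^{-1}(U) = {m, n, o, p} ∈ τ_X ✓.
Found U = {p89} with f^{-1}(U) = {p} not in τ_X. Therefore f is NOT continuous.


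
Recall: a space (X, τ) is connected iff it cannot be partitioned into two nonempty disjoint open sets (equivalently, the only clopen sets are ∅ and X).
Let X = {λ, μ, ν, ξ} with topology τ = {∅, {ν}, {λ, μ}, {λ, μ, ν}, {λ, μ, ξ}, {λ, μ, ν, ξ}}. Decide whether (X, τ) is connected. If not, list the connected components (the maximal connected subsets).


(X, τ) is disconnected; components = [{ν}, {λ, μ, ξ}].

Find clopen sets (U ∈ τ with X ∖ U ∈ τ):
  U = ∅, X ∖ U = {λ, μ, ν, ξ} — both open, so U is clopen.
  U = {ν}, X ∖ U = {λ, μ, ξ} — both open, so U is clopen.
  U = {λ, μ, ξ}, X ∖ U = {ν} — both open, so U is clopen.
  U = {λ, μ, ν, ξ}, X ∖ U = ∅ — both open, so U is clopen.
Nontrivial clopen(s) exist: e.g. {ν}. So (X, τ) is disconnected.
Compute connected components by grouping points that agree on all clopens:
  component: {ν}
  component: {λ, μ, ξ}


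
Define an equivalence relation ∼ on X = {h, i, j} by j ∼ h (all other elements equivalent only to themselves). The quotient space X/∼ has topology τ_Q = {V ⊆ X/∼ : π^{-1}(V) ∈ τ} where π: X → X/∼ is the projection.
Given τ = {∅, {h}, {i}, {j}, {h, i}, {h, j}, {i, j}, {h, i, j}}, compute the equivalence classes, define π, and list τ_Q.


X/∼ = {[h=j], [i]}; |τ_Q| = 4.

Equivalence classes: [h=j], [i].
Quotient map π: X → X/∼ sends h ↦ [h=j], i ↦ [i], j ↦ [h=j].
For each subset V ⊆ X/∼, compute π^{-1}(V) ⊆ X and check whether π^{-1}(V) ∈ τ. V is open in τ_Q iff π^{-1}(V) ∈ τ.
  V = {}: π^{-1}(V) = ∅ ∈ τ ✓.
  V = {[h=j]}: π^{-1}(V) = {h, j} ∈ τ ✓.
  V = {[i]}: π^{-1}(V) = {i} ∈ τ ✓.
  V = {[h=j], [i]}: π^{-1}(V) = {h, i, j} ∈ τ ✓.
Open sets in the quotient: τ_Q = {{}, {[h=j]}, {[i]}, {[h=j], [i]}} (4 elements).


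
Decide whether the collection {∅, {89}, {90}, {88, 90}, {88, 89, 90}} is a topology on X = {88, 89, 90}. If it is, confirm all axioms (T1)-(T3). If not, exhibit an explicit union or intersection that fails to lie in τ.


τ is NOT a topology on X.

Axiom (T1): ∅ ∈ τ? Yes; X ∈ τ? Yes.
Axiom (T2/T3): check pairwise unions and intersections of members of τ.
Counterexample for (T2): {89} ∪ {90} = {89, 90} ∉ τ. Therefore τ is NOT a topology.


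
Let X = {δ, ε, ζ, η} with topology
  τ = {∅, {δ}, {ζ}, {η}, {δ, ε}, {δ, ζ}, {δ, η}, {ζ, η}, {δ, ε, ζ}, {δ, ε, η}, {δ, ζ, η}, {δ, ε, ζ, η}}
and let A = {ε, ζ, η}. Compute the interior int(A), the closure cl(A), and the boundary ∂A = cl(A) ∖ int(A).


int(A) = {ζ, η}, cl(A) = {ε, ζ, η}, ∂A = {ε}.

Closed sets in (X, τ) are complements of opens:
  closed(X, τ) = {∅, {ε}, {ζ}, {η}, {δ, ε}, {ε, ζ}, {ε, η}, {ζ, η}, {δ, ε, ζ}, {δ, ε, η}, {ε, ζ, η}, {δ, ε, ζ, η}}.
int(A) = ⋃ {U ∈ τ : U ⊆ A}. Opens contained in A: ∅, {ζ}, {η}, {ζ, η}.
Taking the union of these: int(A) = {ζ, η}.
cl(A) = ⋂ {C closed : A ⊆ C}. Closed sets containing A: {ε, ζ, η}, {δ, ε, ζ, η}.
Intersecting these: cl(A) = {ε, ζ, η}.
∂A = cl(A) ∖ int(A) = {ε, ζ, η} ∖ {ζ, η} = {ε}.


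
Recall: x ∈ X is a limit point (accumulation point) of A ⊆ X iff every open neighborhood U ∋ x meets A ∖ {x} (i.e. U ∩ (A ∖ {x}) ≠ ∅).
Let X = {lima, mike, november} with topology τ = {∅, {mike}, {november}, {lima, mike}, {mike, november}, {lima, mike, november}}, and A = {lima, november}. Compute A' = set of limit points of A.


A' = ∅

For each x ∈ X, list the open sets U ∈ τ with x ∈ U, then check whether U ∩ (A ∖ {x}) ≠ ∅ for every such U.
  x = lima: open {lima, mike} ∋ x has {lima, mike} ∩ (A ∖ {lima}) = ∅, so x is NOT a limit point.
  x = mike: open {mike} ∋ x has {mike} ∩ (A ∖ {mike}) = ∅, so x is NOT a limit point.
  x = november: open {november} ∋ x has {november} ∩ (A ∖ {november}) = ∅, so x is NOT a limit point.
Collecting: A' = ∅.


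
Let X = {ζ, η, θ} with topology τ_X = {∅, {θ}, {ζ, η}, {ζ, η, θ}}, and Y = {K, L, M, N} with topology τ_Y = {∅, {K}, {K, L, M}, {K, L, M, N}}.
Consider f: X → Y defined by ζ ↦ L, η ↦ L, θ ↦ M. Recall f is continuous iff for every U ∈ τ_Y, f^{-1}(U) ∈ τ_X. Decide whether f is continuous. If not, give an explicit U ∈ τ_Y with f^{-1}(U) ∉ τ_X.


f IS continuous.

Compute f^{-1}(U) for each U ∈ τ_Y:
  U = ∅: f^{-1}(U) = ∅ ∈ τ_X ✓.
  U = {K}: f^{-1}(U) = ∅ ∈ τ_X ✓.
  U = {K, L, M}: f^{-1}(U) = {ζ, η, θ} ∈ τ_X ✓.
  U = {K, L, M, N}: f^{-1}(U) = {ζ, η, θ} ∈ τ_X ✓.
Every preimage lies in τ_X, so f IS continuous.
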